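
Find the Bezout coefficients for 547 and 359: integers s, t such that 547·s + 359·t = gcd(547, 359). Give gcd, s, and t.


Euclidean algorithm on (547, 359) — divide until remainder is 0:
  547 = 1 · 359 + 188
  359 = 1 · 188 + 171
  188 = 1 · 171 + 17
  171 = 10 · 17 + 1
  17 = 17 · 1 + 0
gcd(547, 359) = 1.
Track Bezout coefficients alongside the remainders: start with r₀ = 547 = a·1 + b·0 (s = 1, t = 0) and r₁ = 359 = a·0 + b·1 (s = 0, t = 1); each new remainder r_{k+1} = r_{k-1} − q_k·r_k inherits s_{k+1} = s_{k-1} − q_k·s_k, t_{k+1} = t_{k-1} − q_k·t_k, so r_k = a·s_k + b·t_k at every step:
  q = 1: r = 188, s = 1 − 1·0 = 1, t = 0 − 1·1 = -1  (check: 547·1 + 359·(-1) = 188)
  q = 1: r = 171, s = 0 − 1·1 = -1, t = 1 − 1·(-1) = 2  (check: 547·(-1) + 359·2 = 171)
  q = 1: r = 17, s = 1 − 1·(-1) = 2, t = -1 − 1·2 = -3  (check: 547·2 + 359·(-3) = 17)
  q = 10: r = 1, s = -1 − 10·2 = -21, t = 2 − 10·(-3) = 32  (check: 547·(-21) + 359·32 = 1)
The row with r = 1 (the gcd) gives the Bezout coefficients s = -21, t = 32.
Result: 547 · (-21) + 359 · (32) = 1.

gcd(547, 359) = 1; s = -21, t = 32 (check: 547·(-21) + 359·32 = 1).


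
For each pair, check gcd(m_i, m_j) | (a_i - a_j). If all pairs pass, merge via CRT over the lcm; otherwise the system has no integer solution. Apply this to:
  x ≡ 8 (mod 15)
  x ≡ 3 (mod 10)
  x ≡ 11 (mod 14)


Moduli 15, 10, 14 are not pairwise coprime, so CRT works modulo lcm(m_i) when all pairwise compatibility conditions hold.
Pairwise compatibility: gcd(m_i, m_j) must divide a_i - a_j for every pair.
Merge one congruence at a time:
  Start: x ≡ 8 (mod 15).
  Combine with x ≡ 3 (mod 10): gcd(15, 10) = 5; 3 - 8 = -5, which IS divisible by 5, so compatible.
    Write x = 8 + 15·t and substitute into x ≡ 3 (mod 10): 15·t ≡ 3 − 8 = -5 (mod 10).
    Divide the congruence (and modulus) by g = 5: 3·t ≡ -1 (mod 2).
    Reduce coefficients mod 2: 1·t ≡ 1 (mod 2).
    So t ≡ 1 (mod 2).
    Then x = 8 + 15·1 = 23, valid modulo lcm(15, 10) = 30: x ≡ 23 (mod 30).
  Combine with x ≡ 11 (mod 14): gcd(30, 14) = 2; 11 - 23 = -12, which IS divisible by 2, so compatible.
    Write x = 23 + 30·t and substitute into x ≡ 11 (mod 14): 30·t ≡ 11 − 23 = -12 (mod 14).
    Divide the congruence (and modulus) by g = 2: 15·t ≡ -6 (mod 7).
    Reduce coefficients mod 7: 1·t ≡ 1 (mod 7).
    So t ≡ 1 (mod 7).
    Then x = 23 + 30·1 = 53, valid modulo lcm(30, 14) = 210: x ≡ 53 (mod 210).
Verify: 53 mod 15 = 8, 53 mod 10 = 3, 53 mod 14 = 11.

x ≡ 53 (mod 210).


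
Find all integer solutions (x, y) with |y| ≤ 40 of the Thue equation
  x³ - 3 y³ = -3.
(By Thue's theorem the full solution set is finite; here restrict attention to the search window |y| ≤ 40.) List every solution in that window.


The equation is x³ - 3y³ = -3. For fixed y, x³ = 3·y³ − 3, so a solution requires the RHS to be a perfect cube.
Strategy: iterate y from -40 to 40, compute RHS = 3·y³ − 3, and check whether it is a (positive or negative) perfect cube.
Check small values of y:
  y = 0: RHS = -3 is not a perfect cube.
  y = 1: RHS = 0 = (0)³ ⇒ x = 0 works.
  y = -1: RHS = -6 is not a perfect cube.
  y = 2: RHS = 21 is not a perfect cube.
  y = -2: RHS = -27 = (-3)³ ⇒ x = -3 works.
  y = 3: RHS = 78 is not a perfect cube.
  y = -3: RHS = -84 is not a perfect cube.
Continuing the search up to |y| = 40 finds no further solutions beyond those listed.
Collected solutions: (0, 1), (-3, -2).

Solutions (with |y| ≤ 40): (0, 1), (-3, -2).


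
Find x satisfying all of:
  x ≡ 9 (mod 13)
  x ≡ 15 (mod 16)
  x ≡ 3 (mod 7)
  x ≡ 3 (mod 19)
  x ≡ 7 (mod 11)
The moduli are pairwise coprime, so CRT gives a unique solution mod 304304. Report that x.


Product of moduli M = 13 · 16 · 7 · 19 · 11 = 304304.
Merge one congruence at a time:
  Start: x ≡ 9 (mod 13).
  Combine with x ≡ 15 (mod 16); new modulus lcm = 208.
    Write x = 9 + 13·t and substitute into x ≡ 15 (mod 16): 13·t ≡ 15 − 9 = 6 (mod 16).
    The inverse of 13 mod 16 is 5 (since 13·5 = 65 = 4·16 + 1), so t ≡ 5·6 = 30 ≡ 14 (mod 16).
    Then x = 9 + 13·14 = 191, valid modulo lcm(13, 16) = 208: x ≡ 191 (mod 208).
  Combine with x ≡ 3 (mod 7); new modulus lcm = 1456.
    Write x = 191 + 208·t and substitute into x ≡ 3 (mod 7): 208·t ≡ 3 − 191 = -188 (mod 7).
    Reduce coefficients mod 7: 5·t ≡ 1 (mod 7).
    The inverse of 5 mod 7 is 3 (since 5·3 = 15 = 2·7 + 1), so t ≡ 3·1 = 3 ≡ 3 (mod 7).
    Then x = 191 + 208·3 = 815, valid modulo lcm(208, 7) = 1456: x ≡ 815 (mod 1456).
  Combine with x ≡ 3 (mod 19); new modulus lcm = 27664.
    Write x = 815 + 1456·t and substitute into x ≡ 3 (mod 19): 1456·t ≡ 3 − 815 = -812 (mod 19).
    Reduce coefficients mod 19: 12·t ≡ 5 (mod 19).
    The inverse of 12 mod 19 is 8 (since 12·8 = 96 = 5·19 + 1), so t ≡ 8·5 = 40 ≡ 2 (mod 19).
    Then x = 815 + 1456·2 = 3727, valid modulo lcm(1456, 19) = 27664: x ≡ 3727 (mod 27664).
  Combine with x ≡ 7 (mod 11); new modulus lcm = 304304.
    Write x = 3727 + 27664·t and substitute into x ≡ 7 (mod 11): 27664·t ≡ 7 − 3727 = -3720 (mod 11).
    Reduce coefficients mod 11: 10·t ≡ 9 (mod 11).
    The inverse of 10 mod 11 is 10 (since 10·10 = 100 = 9·11 + 1), so t ≡ 10·9 = 90 ≡ 2 (mod 11).
    Then x = 3727 + 27664·2 = 59055, valid modulo lcm(27664, 11) = 304304: x ≡ 59055 (mod 304304).
Verify against each original: 59055 mod 13 = 9, 59055 mod 16 = 15, 59055 mod 7 = 3, 59055 mod 19 = 3, 59055 mod 11 = 7.

x ≡ 59055 (mod 304304).


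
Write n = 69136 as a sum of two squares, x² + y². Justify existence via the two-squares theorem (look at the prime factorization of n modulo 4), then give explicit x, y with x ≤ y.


Step 1: Factor n = 69136 = 2^4 · 29 · 149.
Step 2: Check the mod-4 condition on each prime factor: 2 = 2 (special); 29 ≡ 1 (mod 4), exponent 1; 149 ≡ 1 (mod 4), exponent 1.
All primes ≡ 3 (mod 4) appear to even exponent (or don't appear), so by the two-squares theorem n IS expressible as a sum of two squares.
Step 3: Build a representation. Group n = k² · m with k = 4 and m = 29 · 149 = 4321 (a product of primes ≡ 1 (mod 4)); a representation of m scales to one of n via (k·x)² + (k·y)² = k²(x² + y²). Each prime p ≡ 1 (mod 4) is itself a sum of two squares; find a² by testing p − a² for a perfect square:
  29: 29 − 1² = 28, 29 − 2² = 25 = 5² ⇒ 29 = 2² + 5².
  149: 149 − 1² = 148, 149 − 2² = 145, 149 − 3² = 140, 149 − 4² = 133, 149 − 5² = 124, 149 − 6² = 113, 149 − 7² = 100 = 10² ⇒ 149 = 7² + 10².
  Combine using the Brahmagupta–Fibonacci identity (a² + b²)(c² + d²) = (ac − bd)² + (ad + bc)² = (ac + bd)² + (ad − bc)²:
  29 · 149 = 4321: from (2² + 5²)(7² + 10²), take (2·7 − 5·10, 2·10 + 5·7) = (14 − 50, 20 + 35) = (-36, 55); dropping signs (only squares matter) gives (36, 55); check 36² + 55² = 1296 + 3025 = 4321 ✓.
  Scale by k = 4: (4·36, 4·55) = (144, 220).
Step 4: Order so x ≤ y and verify: 144² + 220² = 20736 + 48400 = 69136 = n. ✓

n = 69136 = 144² + 220² (one valid representation with x ≤ y).


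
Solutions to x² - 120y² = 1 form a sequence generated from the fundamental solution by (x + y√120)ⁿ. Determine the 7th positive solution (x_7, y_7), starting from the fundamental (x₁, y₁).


Step 1: Find the fundamental solution (x₁, y₁) of x² - 120y² = 1.
  Expand √120 as a continued fraction. a₀ = ⌊√120⌋ = 10; iterate m_{k+1} = d_k·a_k − m_k, d_{k+1} = (120 − m_{k+1}²)/d_k, a_{k+1} = ⌊(a₀ + m_{k+1})/d_{k+1}⌋ (starting m₀ = 0, d₀ = 1), with convergents p_k = a_k·p_{k-1} + p_{k-2}, q_k = a_k·q_{k-1} + q_{k-2} (p₋₁ = 1, q₋₁ = 0):
  k = 0: a₀ = 10; p₀/q₀ = 10/1; p₀² − 120·q₀² = 100 − 120 = -20.
  k = 1: m = 10, d = 20, a = ⌊(10 + 10)/20⌋ = 1; p/q = (1·10 + 1)/(1·1 + 0) = 11/1; p² − 120·q² = 121 − 120 = 1.
  The first convergent with p² − 120·q² = 1 gives the fundamental solution (x₁, y₁) = (11, 1).
Step 2: Apply the recurrence (x_{n+1}, y_{n+1}) = (x₁x_n + 120y₁y_n, x₁y_n + y₁x_n) repeatedly.
  From (x_1, y_1) = (11, 1): x_2 = 11·11 + 120·1·1 = 241; y_2 = 11·1 + 1·11 = 22.
  From (x_2, y_2) = (241, 22): x_3 = 11·241 + 120·1·22 = 5291; y_3 = 11·22 + 1·241 = 483.
  From (x_3, y_3) = (5291, 483): x_4 = 11·5291 + 120·1·483 = 116161; y_4 = 11·483 + 1·5291 = 10604.
  From (x_4, y_4) = (116161, 10604): x_5 = 11·116161 + 120·1·10604 = 2550251; y_5 = 11·10604 + 1·116161 = 232805.
  From (x_5, y_5) = (2550251, 232805): x_6 = 11·2550251 + 120·1·232805 = 55989361; y_6 = 11·232805 + 1·2550251 = 5111106.
  From (x_6, y_6) = (55989361, 5111106): x_7 = 11·55989361 + 120·1·5111106 = 1229215691; y_7 = 11·5111106 + 1·55989361 = 112211527.
Step 3: Verify x_7² - 120·y_7² = 1510971215000607481 - 1510971215000607480 = 1 (should be 1). ✓

(x_1, y_1) = (11, 1); (x_7, y_7) = (1229215691, 112211527).


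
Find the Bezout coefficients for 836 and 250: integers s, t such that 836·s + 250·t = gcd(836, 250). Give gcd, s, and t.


Euclidean algorithm on (836, 250) — divide until remainder is 0:
  836 = 3 · 250 + 86
  250 = 2 · 86 + 78
  86 = 1 · 78 + 8
  78 = 9 · 8 + 6
  8 = 1 · 6 + 2
  6 = 3 · 2 + 0
gcd(836, 250) = 2.
Track Bezout coefficients alongside the remainders: start with r₀ = 836 = a·1 + b·0 (s = 1, t = 0) and r₁ = 250 = a·0 + b·1 (s = 0, t = 1); each new remainder r_{k+1} = r_{k-1} − q_k·r_k inherits s_{k+1} = s_{k-1} − q_k·s_k, t_{k+1} = t_{k-1} − q_k·t_k, so r_k = a·s_k + b·t_k at every step:
  q = 3: r = 86, s = 1 − 3·0 = 1, t = 0 − 3·1 = -3  (check: 836·1 + 250·(-3) = 86)
  q = 2: r = 78, s = 0 − 2·1 = -2, t = 1 − 2·(-3) = 7  (check: 836·(-2) + 250·7 = 78)
  q = 1: r = 8, s = 1 − 1·(-2) = 3, t = -3 − 1·7 = -10  (check: 836·3 + 250·(-10) = 8)
  q = 9: r = 6, s = -2 − 9·3 = -29, t = 7 − 9·(-10) = 97  (check: 836·(-29) + 250·97 = 6)
  q = 1: r = 2, s = 3 − 1·(-29) = 32, t = -10 − 1·97 = -107  (check: 836·32 + 250·(-107) = 2)
The row with r = 2 (the gcd) gives the Bezout coefficients s = 32, t = -107.
Result: 836 · (32) + 250 · (-107) = 2.

gcd(836, 250) = 2; s = 32, t = -107 (check: 836·32 + 250·(-107) = 2).


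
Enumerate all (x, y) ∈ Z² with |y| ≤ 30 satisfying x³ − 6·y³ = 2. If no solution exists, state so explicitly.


The equation is x³ - 6y³ = 2. For fixed y, x³ = 6·y³ + 2, so a solution requires the RHS to be a perfect cube.
Strategy: iterate y from -30 to 30, compute RHS = 6·y³ + 2, and check whether it is a (positive or negative) perfect cube.
Check small values of y:
  y = 0: RHS = 2 is not a perfect cube.
  y = 1: RHS = 8 = (2)³ ⇒ x = 2 works.
  y = -1: RHS = -4 is not a perfect cube.
  y = 2: RHS = 50 is not a perfect cube.
  y = -2: RHS = -46 is not a perfect cube.
  y = 3: RHS = 164 is not a perfect cube.
  y = -3: RHS = -160 is not a perfect cube.
Continuing the search up to |y| = 30 finds no further solutions beyond those listed.
Collected solutions: (2, 1).

Solutions (with |y| ≤ 30): (2, 1).


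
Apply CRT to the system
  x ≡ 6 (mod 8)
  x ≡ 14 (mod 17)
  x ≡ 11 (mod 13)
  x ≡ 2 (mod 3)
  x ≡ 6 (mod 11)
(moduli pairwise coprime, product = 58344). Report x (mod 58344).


Product of moduli M = 8 · 17 · 13 · 3 · 11 = 58344.
Merge one congruence at a time:
  Start: x ≡ 6 (mod 8).
  Combine with x ≡ 14 (mod 17); new modulus lcm = 136.
    Write x = 6 + 8·t and substitute into x ≡ 14 (mod 17): 8·t ≡ 14 − 6 = 8 (mod 17).
    The inverse of 8 mod 17 is 15 (since 8·15 = 120 = 7·17 + 1), so t ≡ 15·8 = 120 ≡ 1 (mod 17).
    Then x = 6 + 8·1 = 14, valid modulo lcm(8, 17) = 136: x ≡ 14 (mod 136).
  Combine with x ≡ 11 (mod 13); new modulus lcm = 1768.
    Write x = 14 + 136·t and substitute into x ≡ 11 (mod 13): 136·t ≡ 11 − 14 = -3 (mod 13).
    Reduce coefficients mod 13: 6·t ≡ 10 (mod 13).
    The inverse of 6 mod 13 is 11 (since 6·11 = 66 = 5·13 + 1), so t ≡ 11·10 = 110 ≡ 6 (mod 13).
    Then x = 14 + 136·6 = 830, valid modulo lcm(136, 13) = 1768: x ≡ 830 (mod 1768).
  Combine with x ≡ 2 (mod 3); new modulus lcm = 5304.
    Write x = 830 + 1768·t and substitute into x ≡ 2 (mod 3): 1768·t ≡ 2 − 830 = -828 (mod 3).
    Reduce coefficients mod 3: 1·t ≡ 0 (mod 3).
    So t ≡ 0 (mod 3).
    Then x = 830 + 1768·0 = 830, valid modulo lcm(1768, 3) = 5304: x ≡ 830 (mod 5304).
  Combine with x ≡ 6 (mod 11); new modulus lcm = 58344.
    Write x = 830 + 5304·t and substitute into x ≡ 6 (mod 11): 5304·t ≡ 6 − 830 = -824 (mod 11).
    Reduce coefficients mod 11: 2·t ≡ 1 (mod 11).
    The inverse of 2 mod 11 is 6 (since 2·6 = 12 = 1·11 + 1), so t ≡ 6·1 = 6 ≡ 6 (mod 11).
    Then x = 830 + 5304·6 = 32654, valid modulo lcm(5304, 11) = 58344: x ≡ 32654 (mod 58344).
Verify against each original: 32654 mod 8 = 6, 32654 mod 17 = 14, 32654 mod 13 = 11, 32654 mod 3 = 2, 32654 mod 11 = 6.

x ≡ 32654 (mod 58344).


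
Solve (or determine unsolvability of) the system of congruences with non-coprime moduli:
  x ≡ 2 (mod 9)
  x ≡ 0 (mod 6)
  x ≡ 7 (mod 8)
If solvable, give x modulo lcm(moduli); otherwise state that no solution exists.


Moduli 9, 6, 8 are not pairwise coprime, so CRT works modulo lcm(m_i) when all pairwise compatibility conditions hold.
Pairwise compatibility: gcd(m_i, m_j) must divide a_i - a_j for every pair.
Merge one congruence at a time:
  Start: x ≡ 2 (mod 9).
  Combine with x ≡ 0 (mod 6): gcd(9, 6) = 3, and 0 - 2 = -2 is NOT divisible by 3.
    ⇒ system is inconsistent (no integer solution).

No solution (the system is inconsistent).


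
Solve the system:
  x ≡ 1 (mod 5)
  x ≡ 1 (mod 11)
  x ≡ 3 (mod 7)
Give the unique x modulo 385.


Moduli 5, 11, 7 are pairwise coprime; by CRT there is a unique solution modulo M = 5 · 11 · 7 = 385.
Solve pairwise, accumulating the modulus:
  Start with x ≡ 1 (mod 5).
  Combine with x ≡ 1 (mod 11): since gcd(5, 11) = 1, we get a unique residue mod 55.
    Write x = 1 + 5·t and substitute into x ≡ 1 (mod 11): 5·t ≡ 1 − 1 = 0 (mod 11).
    The inverse of 5 mod 11 is 9 (since 5·9 = 45 = 4·11 + 1), so t ≡ 9·0 = 0 ≡ 0 (mod 11).
    Then x = 1 + 5·0 = 1, valid modulo lcm(5, 11) = 55: x ≡ 1 (mod 55).
  Combine with x ≡ 3 (mod 7): since gcd(55, 7) = 1, we get a unique residue mod 385.
    Write x = 1 + 55·t and substitute into x ≡ 3 (mod 7): 55·t ≡ 3 − 1 = 2 (mod 7).
    Reduce coefficients mod 7: 6·t ≡ 2 (mod 7).
    The inverse of 6 mod 7 is 6 (since 6·6 = 36 = 5·7 + 1), so t ≡ 6·2 = 12 ≡ 5 (mod 7).
    Then x = 1 + 55·5 = 276, valid modulo lcm(55, 7) = 385: x ≡ 276 (mod 385).
Verify: 276 mod 5 = 1 ✓, 276 mod 11 = 1 ✓, 276 mod 7 = 3 ✓.

x ≡ 276 (mod 385).


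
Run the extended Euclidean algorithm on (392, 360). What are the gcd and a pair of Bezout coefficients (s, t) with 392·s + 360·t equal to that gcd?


Euclidean algorithm on (392, 360) — divide until remainder is 0:
  392 = 1 · 360 + 32
  360 = 11 · 32 + 8
  32 = 4 · 8 + 0
gcd(392, 360) = 8.
Track Bezout coefficients alongside the remainders: start with r₀ = 392 = a·1 + b·0 (s = 1, t = 0) and r₁ = 360 = a·0 + b·1 (s = 0, t = 1); each new remainder r_{k+1} = r_{k-1} − q_k·r_k inherits s_{k+1} = s_{k-1} − q_k·s_k, t_{k+1} = t_{k-1} − q_k·t_k, so r_k = a·s_k + b·t_k at every step:
  q = 1: r = 32, s = 1 − 1·0 = 1, t = 0 − 1·1 = -1  (check: 392·1 + 360·(-1) = 32)
  q = 11: r = 8, s = 0 − 11·1 = -11, t = 1 − 11·(-1) = 12  (check: 392·(-11) + 360·12 = 8)
The row with r = 8 (the gcd) gives the Bezout coefficients s = -11, t = 12.
Result: 392 · (-11) + 360 · (12) = 8.

gcd(392, 360) = 8; s = -11, t = 12 (check: 392·(-11) + 360·12 = 8).


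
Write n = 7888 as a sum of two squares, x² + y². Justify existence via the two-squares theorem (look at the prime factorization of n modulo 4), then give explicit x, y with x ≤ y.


Step 1: Factor n = 7888 = 2^4 · 17 · 29.
Step 2: Check the mod-4 condition on each prime factor: 2 = 2 (special); 17 ≡ 1 (mod 4), exponent 1; 29 ≡ 1 (mod 4), exponent 1.
All primes ≡ 3 (mod 4) appear to even exponent (or don't appear), so by the two-squares theorem n IS expressible as a sum of two squares.
Step 3: Build a representation. Group n = k² · m with k = 4 and m = 17 · 29 = 493 (a product of primes ≡ 1 (mod 4)); a representation of m scales to one of n via (k·x)² + (k·y)² = k²(x² + y²). Each prime p ≡ 1 (mod 4) is itself a sum of two squares; find a² by testing p − a² for a perfect square:
  17: 17 − 1² = 16 = 4² ⇒ 17 = 1² + 4².
  29: 29 − 1² = 28, 29 − 2² = 25 = 5² ⇒ 29 = 2² + 5².
  Combine using the Brahmagupta–Fibonacci identity (a² + b²)(c² + d²) = (ac − bd)² + (ad + bc)² = (ac + bd)² + (ad − bc)²:
  17 · 29 = 493: from (1² + 4²)(2² + 5²), take (1·2 − 4·5, 1·5 + 4·2) = (2 − 20, 5 + 8) = (-18, 13); dropping signs (only squares matter) gives (18, 13); check 18² + 13² = 324 + 169 = 493 ✓.
  Scale by k = 4: (4·18, 4·13) = (72, 52).
Step 4: Order so x ≤ y and verify: 52² + 72² = 2704 + 5184 = 7888 = n. ✓

n = 7888 = 52² + 72² (one valid representation with x ≤ y).


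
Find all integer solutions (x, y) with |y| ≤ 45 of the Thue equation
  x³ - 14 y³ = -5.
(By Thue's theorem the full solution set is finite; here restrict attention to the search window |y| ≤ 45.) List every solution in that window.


The equation is x³ - 14y³ = -5. For fixed y, x³ = 14·y³ − 5, so a solution requires the RHS to be a perfect cube.
Strategy: iterate y from -45 to 45, compute RHS = 14·y³ − 5, and check whether it is a (positive or negative) perfect cube.
Check small values of y:
  y = 0: RHS = -5 is not a perfect cube.
  y = 1: RHS = 9 is not a perfect cube.
  y = -1: RHS = -19 is not a perfect cube.
  y = 2: RHS = 107 is not a perfect cube.
  y = -2: RHS = -117 is not a perfect cube.
  y = 3: RHS = 373 is not a perfect cube.
  y = -3: RHS = -383 is not a perfect cube.
Continuing the search up to |y| = 45 finds no solutions either.
No (x, y) in the scanned range satisfies the equation.

No integer solutions with |y| ≤ 45.


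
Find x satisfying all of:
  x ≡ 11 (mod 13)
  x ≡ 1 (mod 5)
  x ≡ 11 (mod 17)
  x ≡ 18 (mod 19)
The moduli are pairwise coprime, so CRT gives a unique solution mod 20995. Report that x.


Product of moduli M = 13 · 5 · 17 · 19 = 20995.
Merge one congruence at a time:
  Start: x ≡ 11 (mod 13).
  Combine with x ≡ 1 (mod 5); new modulus lcm = 65.
    Write x = 11 + 13·t and substitute into x ≡ 1 (mod 5): 13·t ≡ 1 − 11 = -10 (mod 5).
    Reduce coefficients mod 5: 3·t ≡ 0 (mod 5).
    The inverse of 3 mod 5 is 2 (since 3·2 = 6 = 1·5 + 1), so t ≡ 2·0 = 0 ≡ 0 (mod 5).
    Then x = 11 + 13·0 = 11, valid modulo lcm(13, 5) = 65: x ≡ 11 (mod 65).
  Combine with x ≡ 11 (mod 17); new modulus lcm = 1105.
    Write x = 11 + 65·t and substitute into x ≡ 11 (mod 17): 65·t ≡ 11 − 11 = 0 (mod 17).
    Reduce coefficients mod 17: 14·t ≡ 0 (mod 17).
    The inverse of 14 mod 17 is 11 (since 14·11 = 154 = 9·17 + 1), so t ≡ 11·0 = 0 ≡ 0 (mod 17).
    Then x = 11 + 65·0 = 11, valid modulo lcm(65, 17) = 1105: x ≡ 11 (mod 1105).
  Combine with x ≡ 18 (mod 19); new modulus lcm = 20995.
    Write x = 11 + 1105·t and substitute into x ≡ 18 (mod 19): 1105·t ≡ 18 − 11 = 7 (mod 19).
    Reduce coefficients mod 19: 3·t ≡ 7 (mod 19).
    The inverse of 3 mod 19 is 13 (since 3·13 = 39 = 2·19 + 1), so t ≡ 13·7 = 91 ≡ 15 (mod 19).
    Then x = 11 + 1105·15 = 16586, valid modulo lcm(1105, 19) = 20995: x ≡ 16586 (mod 20995).
Verify against each original: 16586 mod 13 = 11, 16586 mod 5 = 1, 16586 mod 17 = 11, 16586 mod 19 = 18.

x ≡ 16586 (mod 20995).


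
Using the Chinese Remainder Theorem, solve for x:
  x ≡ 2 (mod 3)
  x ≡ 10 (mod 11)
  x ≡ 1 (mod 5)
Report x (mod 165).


Moduli 3, 11, 5 are pairwise coprime; by CRT there is a unique solution modulo M = 3 · 11 · 5 = 165.
Solve pairwise, accumulating the modulus:
  Start with x ≡ 2 (mod 3).
  Combine with x ≡ 10 (mod 11): since gcd(3, 11) = 1, we get a unique residue mod 33.
    Write x = 2 + 3·t and substitute into x ≡ 10 (mod 11): 3·t ≡ 10 − 2 = 8 (mod 11).
    The inverse of 3 mod 11 is 4 (since 3·4 = 12 = 1·11 + 1), so t ≡ 4·8 = 32 ≡ 10 (mod 11).
    Then x = 2 + 3·10 = 32, valid modulo lcm(3, 11) = 33: x ≡ 32 (mod 33).
  Combine with x ≡ 1 (mod 5): since gcd(33, 5) = 1, we get a unique residue mod 165.
    Write x = 32 + 33·t and substitute into x ≡ 1 (mod 5): 33·t ≡ 1 − 32 = -31 (mod 5).
    Reduce coefficients mod 5: 3·t ≡ 4 (mod 5).
    The inverse of 3 mod 5 is 2 (since 3·2 = 6 = 1·5 + 1), so t ≡ 2·4 = 8 ≡ 3 (mod 5).
    Then x = 32 + 33·3 = 131, valid modulo lcm(33, 5) = 165: x ≡ 131 (mod 165).
Verify: 131 mod 3 = 2 ✓, 131 mod 11 = 10 ✓, 131 mod 5 = 1 ✓.

x ≡ 131 (mod 165).


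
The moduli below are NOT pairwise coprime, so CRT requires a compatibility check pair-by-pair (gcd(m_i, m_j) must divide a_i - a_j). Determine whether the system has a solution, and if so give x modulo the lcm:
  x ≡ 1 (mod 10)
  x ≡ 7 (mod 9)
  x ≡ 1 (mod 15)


Moduli 10, 9, 15 are not pairwise coprime, so CRT works modulo lcm(m_i) when all pairwise compatibility conditions hold.
Pairwise compatibility: gcd(m_i, m_j) must divide a_i - a_j for every pair.
Merge one congruence at a time:
  Start: x ≡ 1 (mod 10).
  Combine with x ≡ 7 (mod 9): gcd(10, 9) = 1; 7 - 1 = 6, which IS divisible by 1, so compatible.
    Write x = 1 + 10·t and substitute into x ≡ 7 (mod 9): 10·t ≡ 7 − 1 = 6 (mod 9).
    Reduce coefficients mod 9: 1·t ≡ 6 (mod 9).
    So t ≡ 6 (mod 9).
    Then x = 1 + 10·6 = 61, valid modulo lcm(10, 9) = 90: x ≡ 61 (mod 90).
  Combine with x ≡ 1 (mod 15): gcd(90, 15) = 15; 1 - 61 = -60, which IS divisible by 15, so compatible.
    Write x = 61 + 90·t and substitute into x ≡ 1 (mod 15): 90·t ≡ 1 − 61 = -60 (mod 15).
    Divide the congruence (and modulus) by g = 15: 6·t ≡ -4 (mod 1).
    Modulo 1 every t works; take t = 0.
    Then x = 61 + 90·0 = 61, valid modulo lcm(90, 15) = 90: x ≡ 61 (mod 90).
Verify: 61 mod 10 = 1, 61 mod 9 = 7, 61 mod 15 = 1.

x ≡ 61 (mod 90).


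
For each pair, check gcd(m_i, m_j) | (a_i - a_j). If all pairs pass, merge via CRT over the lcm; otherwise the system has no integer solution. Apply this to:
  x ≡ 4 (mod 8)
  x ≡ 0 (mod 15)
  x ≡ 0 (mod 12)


Moduli 8, 15, 12 are not pairwise coprime, so CRT works modulo lcm(m_i) when all pairwise compatibility conditions hold.
Pairwise compatibility: gcd(m_i, m_j) must divide a_i - a_j for every pair.
Merge one congruence at a time:
  Start: x ≡ 4 (mod 8).
  Combine with x ≡ 0 (mod 15): gcd(8, 15) = 1; 0 - 4 = -4, which IS divisible by 1, so compatible.
    Write x = 4 + 8·t and substitute into x ≡ 0 (mod 15): 8·t ≡ 0 − 4 = -4 (mod 15).
    Reduce coefficients mod 15: 8·t ≡ 11 (mod 15).
    The inverse of 8 mod 15 is 2 (since 8·2 = 16 = 1·15 + 1), so t ≡ 2·11 = 22 ≡ 7 (mod 15).
    Then x = 4 + 8·7 = 60, valid modulo lcm(8, 15) = 120: x ≡ 60 (mod 120).
  Combine with x ≡ 0 (mod 12): gcd(120, 12) = 12; 0 - 60 = -60, which IS divisible by 12, so compatible.
    Write x = 60 + 120·t and substitute into x ≡ 0 (mod 12): 120·t ≡ 0 − 60 = -60 (mod 12).
    Divide the congruence (and modulus) by g = 12: 10·t ≡ -5 (mod 1).
    Modulo 1 every t works; take t = 0.
    Then x = 60 + 120·0 = 60, valid modulo lcm(120, 12) = 120: x ≡ 60 (mod 120).
Verify: 60 mod 8 = 4, 60 mod 15 = 0, 60 mod 12 = 0.

x ≡ 60 (mod 120).


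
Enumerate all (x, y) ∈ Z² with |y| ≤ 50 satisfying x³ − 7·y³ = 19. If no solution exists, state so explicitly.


The equation is x³ - 7y³ = 19. For fixed y, x³ = 7·y³ + 19, so a solution requires the RHS to be a perfect cube.
Strategy: iterate y from -50 to 50, compute RHS = 7·y³ + 19, and check whether it is a (positive or negative) perfect cube.
Check small values of y:
  y = 0: RHS = 19 is not a perfect cube.
  y = 1: RHS = 26 is not a perfect cube.
  y = -1: RHS = 12 is not a perfect cube.
  y = 2: RHS = 75 is not a perfect cube.
  y = -2: RHS = -37 is not a perfect cube.
  y = 3: RHS = 208 is not a perfect cube.
  y = -3: RHS = -170 is not a perfect cube.
Continuing the search up to |y| = 50 finds no solutions either.
No (x, y) in the scanned range satisfies the equation.

No integer solutions with |y| ≤ 50.


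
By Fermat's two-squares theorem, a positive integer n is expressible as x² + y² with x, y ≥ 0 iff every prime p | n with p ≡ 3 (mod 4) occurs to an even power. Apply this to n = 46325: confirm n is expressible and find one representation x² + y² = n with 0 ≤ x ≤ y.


Step 1: Factor n = 46325 = 5^2 · 17 · 109.
Step 2: Check the mod-4 condition on each prime factor: 5 ≡ 1 (mod 4), exponent 2; 17 ≡ 1 (mod 4), exponent 1; 109 ≡ 1 (mod 4), exponent 1.
All primes ≡ 3 (mod 4) appear to even exponent (or don't appear), so by the two-squares theorem n IS expressible as a sum of two squares.
Step 3: Build a representation. Group n = k² · m with k = 5 and m = 17 · 109 = 1853 (a product of primes ≡ 1 (mod 4)); a representation of m scales to one of n via (k·x)² + (k·y)² = k²(x² + y²). Each prime p ≡ 1 (mod 4) is itself a sum of two squares; find a² by testing p − a² for a perfect square:
  17: 17 − 1² = 16 = 4² ⇒ 17 = 1² + 4².
  109: 109 − 1² = 108, 109 − 2² = 105, 109 − 3² = 100 = 10² ⇒ 109 = 3² + 10².
  Combine using the Brahmagupta–Fibonacci identity (a² + b²)(c² + d²) = (ac − bd)² + (ad + bc)² = (ac + bd)² + (ad − bc)²:
  17 · 109 = 1853: from (1² + 4²)(3² + 10²), take (1·3 − 4·10, 1·10 + 4·3) = (3 − 40, 10 + 12) = (-37, 22); dropping signs (only squares matter) gives (37, 22); check 37² + 22² = 1369 + 484 = 1853 ✓.
  Scale by k = 5: (5·37, 5·22) = (185, 110).
Step 4: Order so x ≤ y and verify: 110² + 185² = 12100 + 34225 = 46325 = n. ✓

n = 46325 = 110² + 185² (one valid representation with x ≤ y).


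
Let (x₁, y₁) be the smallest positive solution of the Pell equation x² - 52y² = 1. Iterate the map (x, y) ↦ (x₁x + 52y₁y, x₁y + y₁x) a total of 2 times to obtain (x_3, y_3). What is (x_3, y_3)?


Step 1: Find the fundamental solution (x₁, y₁) of x² - 52y² = 1.
  Expand √52 as a continued fraction. a₀ = ⌊√52⌋ = 7; iterate m_{k+1} = d_k·a_k − m_k, d_{k+1} = (52 − m_{k+1}²)/d_k, a_{k+1} = ⌊(a₀ + m_{k+1})/d_{k+1}⌋ (starting m₀ = 0, d₀ = 1), with convergents p_k = a_k·p_{k-1} + p_{k-2}, q_k = a_k·q_{k-1} + q_{k-2} (p₋₁ = 1, q₋₁ = 0):
  k = 0: a₀ = 7; p₀/q₀ = 7/1; p₀² − 52·q₀² = 49 − 52 = -3.
  k = 1: m = 7, d = 3, a = ⌊(7 + 7)/3⌋ = 4; p/q = (4·7 + 1)/(4·1 + 0) = 29/4; p² − 52·q² = 841 − 832 = 9.
  k = 2: m = 5, d = 9, a = ⌊(7 + 5)/9⌋ = 1; p/q = (1·29 + 7)/(1·4 + 1) = 36/5; p² − 52·q² = 1296 − 1300 = -4.
  k = 3: m = 4, d = 4, a = ⌊(7 + 4)/4⌋ = 2; p/q = (2·36 + 29)/(2·5 + 4) = 101/14; p² − 52·q² = 10201 − 10192 = 9.
  k = 4: m = 4, d = 9, a = ⌊(7 + 4)/9⌋ = 1; p/q = (1·101 + 36)/(1·14 + 5) = 137/19; p² − 52·q² = 18769 − 18772 = -3.
  k = 5: m = 5, d = 3, a = ⌊(7 + 5)/3⌋ = 4; p/q = (4·137 + 101)/(4·19 + 14) = 649/90; p² − 52·q² = 421201 − 421200 = 1.
  The first convergent with p² − 52·q² = 1 gives the fundamental solution (x₁, y₁) = (649, 90).
Step 2: Apply the recurrence (x_{n+1}, y_{n+1}) = (x₁x_n + 52y₁y_n, x₁y_n + y₁x_n) repeatedly.
  From (x_1, y_1) = (649, 90): x_2 = 649·649 + 52·90·90 = 842401; y_2 = 649·90 + 90·649 = 116820.
  From (x_2, y_2) = (842401, 116820): x_3 = 649·842401 + 52·90·116820 = 1093435849; y_3 = 649·116820 + 90·842401 = 151632270.
Step 3: Verify x_3² - 52·y_3² = 1195601955878350801 - 1195601955878350800 = 1 (should be 1). ✓

(x_1, y_1) = (649, 90); (x_3, y_3) = (1093435849, 151632270).


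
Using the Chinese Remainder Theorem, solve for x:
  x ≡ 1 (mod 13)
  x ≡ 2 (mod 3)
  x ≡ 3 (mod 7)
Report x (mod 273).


Moduli 13, 3, 7 are pairwise coprime; by CRT there is a unique solution modulo M = 13 · 3 · 7 = 273.
Solve pairwise, accumulating the modulus:
  Start with x ≡ 1 (mod 13).
  Combine with x ≡ 2 (mod 3): since gcd(13, 3) = 1, we get a unique residue mod 39.
    Write x = 1 + 13·t and substitute into x ≡ 2 (mod 3): 13·t ≡ 2 − 1 = 1 (mod 3).
    Reduce coefficients mod 3: 1·t ≡ 1 (mod 3).
    So t ≡ 1 (mod 3).
    Then x = 1 + 13·1 = 14, valid modulo lcm(13, 3) = 39: x ≡ 14 (mod 39).
  Combine with x ≡ 3 (mod 7): since gcd(39, 7) = 1, we get a unique residue mod 273.
    Write x = 14 + 39·t and substitute into x ≡ 3 (mod 7): 39·t ≡ 3 − 14 = -11 (mod 7).
    Reduce coefficients mod 7: 4·t ≡ 3 (mod 7).
    The inverse of 4 mod 7 is 2 (since 4·2 = 8 = 1·7 + 1), so t ≡ 2·3 = 6 ≡ 6 (mod 7).
    Then x = 14 + 39·6 = 248, valid modulo lcm(39, 7) = 273: x ≡ 248 (mod 273).
Verify: 248 mod 13 = 1 ✓, 248 mod 3 = 2 ✓, 248 mod 7 = 3 ✓.

x ≡ 248 (mod 273).


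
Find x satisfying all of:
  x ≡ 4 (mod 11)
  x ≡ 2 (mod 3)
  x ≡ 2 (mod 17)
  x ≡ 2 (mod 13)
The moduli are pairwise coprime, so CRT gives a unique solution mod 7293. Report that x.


Product of moduli M = 11 · 3 · 17 · 13 = 7293.
Merge one congruence at a time:
  Start: x ≡ 4 (mod 11).
  Combine with x ≡ 2 (mod 3); new modulus lcm = 33.
    Write x = 4 + 11·t and substitute into x ≡ 2 (mod 3): 11·t ≡ 2 − 4 = -2 (mod 3).
    Reduce coefficients mod 3: 2·t ≡ 1 (mod 3).
    The inverse of 2 mod 3 is 2 (since 2·2 = 4 = 1·3 + 1), so t ≡ 2·1 = 2 ≡ 2 (mod 3).
    Then x = 4 + 11·2 = 26, valid modulo lcm(11, 3) = 33: x ≡ 26 (mod 33).
  Combine with x ≡ 2 (mod 17); new modulus lcm = 561.
    Write x = 26 + 33·t and substitute into x ≡ 2 (mod 17): 33·t ≡ 2 − 26 = -24 (mod 17).
    Reduce coefficients mod 17: 16·t ≡ 10 (mod 17).
    The inverse of 16 mod 17 is 16 (since 16·16 = 256 = 15·17 + 1), so t ≡ 16·10 = 160 ≡ 7 (mod 17).
    Then x = 26 + 33·7 = 257, valid modulo lcm(33, 17) = 561: x ≡ 257 (mod 561).
  Combine with x ≡ 2 (mod 13); new modulus lcm = 7293.
    Write x = 257 + 561·t and substitute into x ≡ 2 (mod 13): 561·t ≡ 2 − 257 = -255 (mod 13).
    Reduce coefficients mod 13: 2·t ≡ 5 (mod 13).
    The inverse of 2 mod 13 is 7 (since 2·7 = 14 = 1·13 + 1), so t ≡ 7·5 = 35 ≡ 9 (mod 13).
    Then x = 257 + 561·9 = 5306, valid modulo lcm(561, 13) = 7293: x ≡ 5306 (mod 7293).
Verify against each original: 5306 mod 11 = 4, 5306 mod 3 = 2, 5306 mod 17 = 2, 5306 mod 13 = 2.

x ≡ 5306 (mod 7293).


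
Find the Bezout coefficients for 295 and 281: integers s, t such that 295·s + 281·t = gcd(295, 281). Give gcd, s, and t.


Euclidean algorithm on (295, 281) — divide until remainder is 0:
  295 = 1 · 281 + 14
  281 = 20 · 14 + 1
  14 = 14 · 1 + 0
gcd(295, 281) = 1.
Track Bezout coefficients alongside the remainders: start with r₀ = 295 = a·1 + b·0 (s = 1, t = 0) and r₁ = 281 = a·0 + b·1 (s = 0, t = 1); each new remainder r_{k+1} = r_{k-1} − q_k·r_k inherits s_{k+1} = s_{k-1} − q_k·s_k, t_{k+1} = t_{k-1} − q_k·t_k, so r_k = a·s_k + b·t_k at every step:
  q = 1: r = 14, s = 1 − 1·0 = 1, t = 0 − 1·1 = -1  (check: 295·1 + 281·(-1) = 14)
  q = 20: r = 1, s = 0 − 20·1 = -20, t = 1 − 20·(-1) = 21  (check: 295·(-20) + 281·21 = 1)
The row with r = 1 (the gcd) gives the Bezout coefficients s = -20, t = 21.
Result: 295 · (-20) + 281 · (21) = 1.

gcd(295, 281) = 1; s = -20, t = 21 (check: 295·(-20) + 281·21 = 1).


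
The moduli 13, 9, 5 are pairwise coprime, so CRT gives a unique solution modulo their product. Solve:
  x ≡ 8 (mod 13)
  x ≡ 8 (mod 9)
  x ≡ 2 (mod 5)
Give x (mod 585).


Moduli 13, 9, 5 are pairwise coprime; by CRT there is a unique solution modulo M = 13 · 9 · 5 = 585.
Solve pairwise, accumulating the modulus:
  Start with x ≡ 8 (mod 13).
  Combine with x ≡ 8 (mod 9): since gcd(13, 9) = 1, we get a unique residue mod 117.
    Write x = 8 + 13·t and substitute into x ≡ 8 (mod 9): 13·t ≡ 8 − 8 = 0 (mod 9).
    Reduce coefficients mod 9: 4·t ≡ 0 (mod 9).
    The inverse of 4 mod 9 is 7 (since 4·7 = 28 = 3·9 + 1), so t ≡ 7·0 = 0 ≡ 0 (mod 9).
    Then x = 8 + 13·0 = 8, valid modulo lcm(13, 9) = 117: x ≡ 8 (mod 117).
  Combine with x ≡ 2 (mod 5): since gcd(117, 5) = 1, we get a unique residue mod 585.
    Write x = 8 + 117·t and substitute into x ≡ 2 (mod 5): 117·t ≡ 2 − 8 = -6 (mod 5).
    Reduce coefficients mod 5: 2·t ≡ 4 (mod 5).
    The inverse of 2 mod 5 is 3 (since 2·3 = 6 = 1·5 + 1), so t ≡ 3·4 = 12 ≡ 2 (mod 5).
    Then x = 8 + 117·2 = 242, valid modulo lcm(117, 5) = 585: x ≡ 242 (mod 585).
Verify: 242 mod 13 = 8 ✓, 242 mod 9 = 8 ✓, 242 mod 5 = 2 ✓.

x ≡ 242 (mod 585).


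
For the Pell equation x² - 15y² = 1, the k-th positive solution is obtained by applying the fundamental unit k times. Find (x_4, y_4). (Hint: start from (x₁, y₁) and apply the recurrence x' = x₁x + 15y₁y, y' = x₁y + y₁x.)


Step 1: Find the fundamental solution (x₁, y₁) of x² - 15y² = 1.
  Expand √15 as a continued fraction. a₀ = ⌊√15⌋ = 3; iterate m_{k+1} = d_k·a_k − m_k, d_{k+1} = (15 − m_{k+1}²)/d_k, a_{k+1} = ⌊(a₀ + m_{k+1})/d_{k+1}⌋ (starting m₀ = 0, d₀ = 1), with convergents p_k = a_k·p_{k-1} + p_{k-2}, q_k = a_k·q_{k-1} + q_{k-2} (p₋₁ = 1, q₋₁ = 0):
  k = 0: a₀ = 3; p₀/q₀ = 3/1; p₀² − 15·q₀² = 9 − 15 = -6.
  k = 1: m = 3, d = 6, a = ⌊(3 + 3)/6⌋ = 1; p/q = (1·3 + 1)/(1·1 + 0) = 4/1; p² − 15·q² = 16 − 15 = 1.
  The first convergent with p² − 15·q² = 1 gives the fundamental solution (x₁, y₁) = (4, 1).
Step 2: Apply the recurrence (x_{n+1}, y_{n+1}) = (x₁x_n + 15y₁y_n, x₁y_n + y₁x_n) repeatedly.
  From (x_1, y_1) = (4, 1): x_2 = 4·4 + 15·1·1 = 31; y_2 = 4·1 + 1·4 = 8.
  From (x_2, y_2) = (31, 8): x_3 = 4·31 + 15·1·8 = 244; y_3 = 4·8 + 1·31 = 63.
  From (x_3, y_3) = (244, 63): x_4 = 4·244 + 15·1·63 = 1921; y_4 = 4·63 + 1·244 = 496.
Step 3: Verify x_4² - 15·y_4² = 3690241 - 3690240 = 1 (should be 1). ✓

(x_1, y_1) = (4, 1); (x_4, y_4) = (1921, 496).


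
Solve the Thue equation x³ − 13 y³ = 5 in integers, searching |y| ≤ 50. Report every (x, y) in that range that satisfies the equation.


The equation is x³ - 13y³ = 5. For fixed y, x³ = 13·y³ + 5, so a solution requires the RHS to be a perfect cube.
Strategy: iterate y from -50 to 50, compute RHS = 13·y³ + 5, and check whether it is a (positive or negative) perfect cube.
Check small values of y:
  y = 0: RHS = 5 is not a perfect cube.
  y = 1: RHS = 18 is not a perfect cube.
  y = -1: RHS = -8 = (-2)³ ⇒ x = -2 works.
  y = 2: RHS = 109 is not a perfect cube.
  y = -2: RHS = -99 is not a perfect cube.
  y = 3: RHS = 356 is not a perfect cube.
  y = -3: RHS = -346 is not a perfect cube.
Continuing the search up to |y| = 50 finds no further solutions beyond those listed.
Collected solutions: (-2, -1).

Solutions (with |y| ≤ 50): (-2, -1).


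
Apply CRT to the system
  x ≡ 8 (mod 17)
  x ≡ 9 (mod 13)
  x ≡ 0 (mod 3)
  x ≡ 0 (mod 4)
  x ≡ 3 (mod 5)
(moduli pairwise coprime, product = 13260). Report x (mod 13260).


Product of moduli M = 17 · 13 · 3 · 4 · 5 = 13260.
Merge one congruence at a time:
  Start: x ≡ 8 (mod 17).
  Combine with x ≡ 9 (mod 13); new modulus lcm = 221.
    Write x = 8 + 17·t and substitute into x ≡ 9 (mod 13): 17·t ≡ 9 − 8 = 1 (mod 13).
    Reduce coefficients mod 13: 4·t ≡ 1 (mod 13).
    The inverse of 4 mod 13 is 10 (since 4·10 = 40 = 3·13 + 1), so t ≡ 10·1 = 10 ≡ 10 (mod 13).
    Then x = 8 + 17·10 = 178, valid modulo lcm(17, 13) = 221: x ≡ 178 (mod 221).
  Combine with x ≡ 0 (mod 3); new modulus lcm = 663.
    Write x = 178 + 221·t and substitute into x ≡ 0 (mod 3): 221·t ≡ 0 − 178 = -178 (mod 3).
    Reduce coefficients mod 3: 2·t ≡ 2 (mod 3).
    The inverse of 2 mod 3 is 2 (since 2·2 = 4 = 1·3 + 1), so t ≡ 2·2 = 4 ≡ 1 (mod 3).
    Then x = 178 + 221·1 = 399, valid modulo lcm(221, 3) = 663: x ≡ 399 (mod 663).
  Combine with x ≡ 0 (mod 4); new modulus lcm = 2652.
    Write x = 399 + 663·t and substitute into x ≡ 0 (mod 4): 663·t ≡ 0 − 399 = -399 (mod 4).
    Reduce coefficients mod 4: 3·t ≡ 1 (mod 4).
    The inverse of 3 mod 4 is 3 (since 3·3 = 9 = 2·4 + 1), so t ≡ 3·1 = 3 ≡ 3 (mod 4).
    Then x = 399 + 663·3 = 2388, valid modulo lcm(663, 4) = 2652: x ≡ 2388 (mod 2652).
  Combine with x ≡ 3 (mod 5); new modulus lcm = 13260.
    Write x = 2388 + 2652·t and substitute into x ≡ 3 (mod 5): 2652·t ≡ 3 − 2388 = -2385 (mod 5).
    Reduce coefficients mod 5: 2·t ≡ 0 (mod 5).
    The inverse of 2 mod 5 is 3 (since 2·3 = 6 = 1·5 + 1), so t ≡ 3·0 = 0 ≡ 0 (mod 5).
    Then x = 2388 + 2652·0 = 2388, valid modulo lcm(2652, 5) = 13260: x ≡ 2388 (mod 13260).
Verify against each original: 2388 mod 17 = 8, 2388 mod 13 = 9, 2388 mod 3 = 0, 2388 mod 4 = 0, 2388 mod 5 = 3.

x ≡ 2388 (mod 13260).


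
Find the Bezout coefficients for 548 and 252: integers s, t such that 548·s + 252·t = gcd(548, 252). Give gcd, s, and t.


Euclidean algorithm on (548, 252) — divide until remainder is 0:
  548 = 2 · 252 + 44
  252 = 5 · 44 + 32
  44 = 1 · 32 + 12
  32 = 2 · 12 + 8
  12 = 1 · 8 + 4
  8 = 2 · 4 + 0
gcd(548, 252) = 4.
Track Bezout coefficients alongside the remainders: start with r₀ = 548 = a·1 + b·0 (s = 1, t = 0) and r₁ = 252 = a·0 + b·1 (s = 0, t = 1); each new remainder r_{k+1} = r_{k-1} − q_k·r_k inherits s_{k+1} = s_{k-1} − q_k·s_k, t_{k+1} = t_{k-1} − q_k·t_k, so r_k = a·s_k + b·t_k at every step:
  q = 2: r = 44, s = 1 − 2·0 = 1, t = 0 − 2·1 = -2  (check: 548·1 + 252·(-2) = 44)
  q = 5: r = 32, s = 0 − 5·1 = -5, t = 1 − 5·(-2) = 11  (check: 548·(-5) + 252·11 = 32)
  q = 1: r = 12, s = 1 − 1·(-5) = 6, t = -2 − 1·11 = -13  (check: 548·6 + 252·(-13) = 12)
  q = 2: r = 8, s = -5 − 2·6 = -17, t = 11 − 2·(-13) = 37  (check: 548·(-17) + 252·37 = 8)
  q = 1: r = 4, s = 6 − 1·(-17) = 23, t = -13 − 1·37 = -50  (check: 548·23 + 252·(-50) = 4)
The row with r = 4 (the gcd) gives the Bezout coefficients s = 23, t = -50.
Result: 548 · (23) + 252 · (-50) = 4.

gcd(548, 252) = 4; s = 23, t = -50 (check: 548·23 + 252·(-50) = 4).


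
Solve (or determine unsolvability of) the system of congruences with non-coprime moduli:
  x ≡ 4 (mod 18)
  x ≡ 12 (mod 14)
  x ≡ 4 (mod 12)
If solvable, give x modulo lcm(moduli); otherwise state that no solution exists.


Moduli 18, 14, 12 are not pairwise coprime, so CRT works modulo lcm(m_i) when all pairwise compatibility conditions hold.
Pairwise compatibility: gcd(m_i, m_j) must divide a_i - a_j for every pair.
Merge one congruence at a time:
  Start: x ≡ 4 (mod 18).
  Combine with x ≡ 12 (mod 14): gcd(18, 14) = 2; 12 - 4 = 8, which IS divisible by 2, so compatible.
    Write x = 4 + 18·t and substitute into x ≡ 12 (mod 14): 18·t ≡ 12 − 4 = 8 (mod 14).
    Divide the congruence (and modulus) by g = 2: 9·t ≡ 4 (mod 7).
    Reduce coefficients mod 7: 2·t ≡ 4 (mod 7).
    The inverse of 2 mod 7 is 4 (since 2·4 = 8 = 1·7 + 1), so t ≡ 4·4 = 16 ≡ 2 (mod 7).
    Then x = 4 + 18·2 = 40, valid modulo lcm(18, 14) = 126: x ≡ 40 (mod 126).
  Combine with x ≡ 4 (mod 12): gcd(126, 12) = 6; 4 - 40 = -36, which IS divisible by 6, so compatible.
    Write x = 40 + 126·t and substitute into x ≡ 4 (mod 12): 126·t ≡ 4 − 40 = -36 (mod 12).
    Divide the congruence (and modulus) by g = 6: 21·t ≡ -6 (mod 2).
    Reduce coefficients mod 2: 1·t ≡ 0 (mod 2).
    So t ≡ 0 (mod 2).
    Then x = 40 + 126·0 = 40, valid modulo lcm(126, 12) = 252: x ≡ 40 (mod 252).
Verify: 40 mod 18 = 4, 40 mod 14 = 12, 40 mod 12 = 4.

x ≡ 40 (mod 252).


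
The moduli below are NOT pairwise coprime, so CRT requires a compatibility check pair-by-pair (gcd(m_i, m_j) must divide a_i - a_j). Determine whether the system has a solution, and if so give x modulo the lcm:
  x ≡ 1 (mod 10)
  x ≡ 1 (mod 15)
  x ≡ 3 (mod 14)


Moduli 10, 15, 14 are not pairwise coprime, so CRT works modulo lcm(m_i) when all pairwise compatibility conditions hold.
Pairwise compatibility: gcd(m_i, m_j) must divide a_i - a_j for every pair.
Merge one congruence at a time:
  Start: x ≡ 1 (mod 10).
  Combine with x ≡ 1 (mod 15): gcd(10, 15) = 5; 1 - 1 = 0, which IS divisible by 5, so compatible.
    Write x = 1 + 10·t and substitute into x ≡ 1 (mod 15): 10·t ≡ 1 − 1 = 0 (mod 15).
    Divide the congruence (and modulus) by g = 5: 2·t ≡ 0 (mod 3).
    The inverse of 2 mod 3 is 2 (since 2·2 = 4 = 1·3 + 1), so t ≡ 2·0 = 0 ≡ 0 (mod 3).
    Then x = 1 + 10·0 = 1, valid modulo lcm(10, 15) = 30: x ≡ 1 (mod 30).
  Combine with x ≡ 3 (mod 14): gcd(30, 14) = 2; 3 - 1 = 2, which IS divisible by 2, so compatible.
    Write x = 1 + 30·t and substitute into x ≡ 3 (mod 14): 30·t ≡ 3 − 1 = 2 (mod 14).
    Divide the congruence (and modulus) by g = 2: 15·t ≡ 1 (mod 7).
    Reduce coefficients mod 7: 1·t ≡ 1 (mod 7).
    So t ≡ 1 (mod 7).
    Then x = 1 + 30·1 = 31, valid modulo lcm(30, 14) = 210: x ≡ 31 (mod 210).
Verify: 31 mod 10 = 1, 31 mod 15 = 1, 31 mod 14 = 3.

x ≡ 31 (mod 210).
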